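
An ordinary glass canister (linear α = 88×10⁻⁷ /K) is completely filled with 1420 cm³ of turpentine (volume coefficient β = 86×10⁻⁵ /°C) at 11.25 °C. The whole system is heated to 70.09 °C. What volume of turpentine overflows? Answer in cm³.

The canister also expands: β_container ≈ 3α = 2.64×10⁻⁵ /K
Net overflow = V₀(β_liq − 3α_cont)ΔT
β − 3α = 8.60×10⁻⁴ − 2.64×10⁻⁵ = 8.336×10⁻⁴ /K; ΔT = 58.84 K
ΔV = 1420 × 8.336×10⁻⁴ × 58.84 = 69.6 cm³

69.6 cm³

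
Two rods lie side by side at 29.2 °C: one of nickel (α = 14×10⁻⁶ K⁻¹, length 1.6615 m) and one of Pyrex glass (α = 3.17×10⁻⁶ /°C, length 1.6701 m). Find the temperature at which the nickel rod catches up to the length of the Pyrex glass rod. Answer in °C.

T = 507.9 °C

L₁(1 + α₁ΔT) = L₂(1 + α₂ΔT) ⇒ ΔT = (L₂ − L₁)/(α₁L₁ − α₂L₂)
L₂ − L₁ = 1.6701 − 1.6615 = 8.60×10⁻³ m
α₁L₁ − α₂L₂ = 14×10⁻⁶×1.6615 − 3.17×10⁻⁶×1.6701 = 1.7966783×10⁻⁵ m/K
ΔT = 8.60×10⁻³ / 1.7966783×10⁻⁵ = 478.661 K
T = 29.2 + 478.661 = 507.861 °C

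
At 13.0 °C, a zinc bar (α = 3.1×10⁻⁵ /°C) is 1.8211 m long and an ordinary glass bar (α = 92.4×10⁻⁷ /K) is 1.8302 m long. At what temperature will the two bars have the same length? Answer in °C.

T = 243.1 °C

L₁(1 + α₁ΔT) = L₂(1 + α₂ΔT) ⇒ ΔT = (L₂ − L₁)/(α₁L₁ − α₂L₂)
L₂ − L₁ = 1.8302 − 1.8211 = 9.10×10⁻³ m
α₁L₁ − α₂L₂ = 3.1×10⁻⁵×1.8211 − 92.4×10⁻⁷×1.8302 = 3.9543052×10⁻⁵ m/K
ΔT = 9.10×10⁻³ / 3.9543052×10⁻⁵ = 230.129 K
T = 13.0 + 230.129 = 243.129 °C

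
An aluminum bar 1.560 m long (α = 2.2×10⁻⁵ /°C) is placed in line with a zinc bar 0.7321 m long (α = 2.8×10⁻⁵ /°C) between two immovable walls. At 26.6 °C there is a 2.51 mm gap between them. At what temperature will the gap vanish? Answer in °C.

Gap closes when ΔL₁ + ΔL₂ = 2.51 mm = 2.51×10⁻³ m
(α₁L₁ + α₂L₂)ΔT = g
α₁L₁ + α₂L₂ = 2.2×10⁻⁵×1.560 + 2.8×10⁻⁵×0.7321 = 5.48188×10⁻⁵ m/K
ΔT = 2.51×10⁻³ / 5.48188×10⁻⁵ = 45.787 K
T = 26.6 + 45.787 = 72.387 °C

T = 72.4 °C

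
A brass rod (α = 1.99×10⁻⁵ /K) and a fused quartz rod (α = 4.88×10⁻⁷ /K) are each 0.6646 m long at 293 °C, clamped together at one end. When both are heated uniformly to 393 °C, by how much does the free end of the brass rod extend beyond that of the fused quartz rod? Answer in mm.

1.29 mm

ΔT = 100 K
brass: ΔL = 1.99×10⁻⁵ × 0.6646 m × 100 = 1.3226×10⁻³ m = 1.3226 mm
fused quartz: ΔL = 4.88×10⁻⁷ × 0.6646 m × 100 = 3.2432×10⁻⁵ m = 0.032432 mm
difference = 1.3226 − 0.032432 = 1.290168 mm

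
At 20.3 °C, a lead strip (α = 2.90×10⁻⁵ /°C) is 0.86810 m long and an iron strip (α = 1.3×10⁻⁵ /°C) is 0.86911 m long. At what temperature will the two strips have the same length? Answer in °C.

T = 93.09 °C

Equal length when α₁L₁ΔT − α₂L₂ΔT = L₂ − L₁ = 1.01×10⁻³ m
α₁L₁ = 2.51749×10⁻⁵, α₂L₂ = 1.129843×10⁻⁵ → Δ(αL) = 1.387647×10⁻⁵ m/K
ΔT = 1.01×10⁻³ / 1.387647×10⁻⁵ = 72.7851 K, so T = 20.3 + 72.7851 = 93.0851 °C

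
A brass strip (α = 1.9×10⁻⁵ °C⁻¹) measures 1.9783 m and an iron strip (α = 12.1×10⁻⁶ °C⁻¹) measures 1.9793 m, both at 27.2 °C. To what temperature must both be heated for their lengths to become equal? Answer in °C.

L₁(1 + α₁ΔT) = L₂(1 + α₂ΔT) ⇒ ΔT = (L₂ − L₁)/(α₁L₁ − α₂L₂)
L₂ − L₁ = 1.9793 − 1.9783 = 1.00×10⁻³ m
α₁L₁ − α₂L₂ = 1.9×10⁻⁵×1.9783 − 12.1×10⁻⁶×1.9793 = 1.363817×10⁻⁵ m/K
ΔT = 1.00×10⁻³ / 1.363817×10⁻⁵ = 73.324 K
T = 27.2 + 73.324 = 100.524 °C

T = 100.5 °C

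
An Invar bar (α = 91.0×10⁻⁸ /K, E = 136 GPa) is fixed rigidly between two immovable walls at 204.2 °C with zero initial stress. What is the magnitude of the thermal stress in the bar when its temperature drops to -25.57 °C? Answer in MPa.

Fully constrained: the free strain ε = αΔT is blocked, so σ = Eε = EαΔT.
|ΔT| = 229.77 K
σ = 136×10⁹ × 91.0×10⁻⁸ × 229.77 = 2.84×10⁷ Pa

σ = 28.4 MPa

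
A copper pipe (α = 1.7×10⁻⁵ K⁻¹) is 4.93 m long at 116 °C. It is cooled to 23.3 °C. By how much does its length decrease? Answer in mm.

|ΔT| = |23.3 − 116| = 92.7 K
ΔL = αL₀ΔT = (1.7×10⁻⁵)(4.93)(92.7) = 7.77×10⁻³ m

ΔL = 7.77 mm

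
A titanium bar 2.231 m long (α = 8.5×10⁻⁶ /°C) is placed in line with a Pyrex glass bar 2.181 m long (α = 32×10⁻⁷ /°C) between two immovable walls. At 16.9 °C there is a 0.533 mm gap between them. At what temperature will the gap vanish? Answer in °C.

T = 37.4 °C

α₁L₁ = 1.89635×10⁻⁵ m/K, α₂L₂ = 6.9792×10⁻⁶ m/K → total 2.59427×10⁻⁵ m/K
ΔT = g/(α₁L₁+α₂L₂) = 5.33×10⁻⁴ / 2.59427×10⁻⁵ = 20.545 K
T = 16.9 + 20.545 = 37.445 °C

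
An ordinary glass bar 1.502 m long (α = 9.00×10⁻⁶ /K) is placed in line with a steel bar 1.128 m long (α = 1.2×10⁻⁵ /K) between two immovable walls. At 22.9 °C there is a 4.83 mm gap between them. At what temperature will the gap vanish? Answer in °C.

T = 201 °C

Gap closes when ΔL₁ + ΔL₂ = 4.83 mm = 4.83×10⁻³ m
(α₁L₁ + α₂L₂)ΔT = g
α₁L₁ + α₂L₂ = 9.00×10⁻⁶×1.502 + 1.2×10⁻⁵×1.128 = 2.7054×10⁻⁵ m/K
ΔT = 4.83×10⁻³ / 2.7054×10⁻⁵ = 178.53 K
T = 22.9 + 178.53 = 201.43 °C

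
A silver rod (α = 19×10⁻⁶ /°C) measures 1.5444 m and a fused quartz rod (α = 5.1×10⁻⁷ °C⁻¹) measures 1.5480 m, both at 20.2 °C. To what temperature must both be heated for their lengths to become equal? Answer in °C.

T = 146.3 °C

Equal length when α₁L₁ΔT − α₂L₂ΔT = L₂ − L₁ = 3.60×10⁻³ m
α₁L₁ = 2.93436×10⁻⁵, α₂L₂ = 7.8948×10⁻⁷ → Δ(αL) = 2.855412×10⁻⁵ m/K
ΔT = 3.60×10⁻³ / 2.855412×10⁻⁵ = 126.076 K, so T = 20.2 + 126.076 = 146.276 °C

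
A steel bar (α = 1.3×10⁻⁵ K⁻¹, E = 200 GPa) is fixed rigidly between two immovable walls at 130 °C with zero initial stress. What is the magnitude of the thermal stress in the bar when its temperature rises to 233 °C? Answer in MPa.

σ = 268 MPa

Fully constrained: the free strain ε = αΔT is blocked, so σ = Eε = EαΔT.
|ΔT| = 103 K
σ = 200×10⁹ × 1.3×10⁻⁵ × 103 = 2.68×10⁸ Pa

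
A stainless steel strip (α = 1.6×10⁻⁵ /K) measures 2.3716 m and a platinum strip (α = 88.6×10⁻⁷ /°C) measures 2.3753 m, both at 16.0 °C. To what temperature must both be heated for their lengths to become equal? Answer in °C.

Equal length when α₁L₁ΔT − α₂L₂ΔT = L₂ − L₁ = 3.70×10⁻³ m
α₁L₁ = 3.79456×10⁻⁵, α₂L₂ = 2.1045158×10⁻⁵ → Δ(αL) = 1.6900442×10⁻⁵ m/K
ΔT = 3.70×10⁻³ / 1.6900442×10⁻⁵ = 218.929 K, so T = 16.0 + 218.929 = 234.929 °C

T = 234.9 °C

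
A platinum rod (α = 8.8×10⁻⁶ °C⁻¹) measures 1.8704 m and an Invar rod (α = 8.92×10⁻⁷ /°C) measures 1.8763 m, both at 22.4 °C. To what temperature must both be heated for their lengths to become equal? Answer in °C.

L₁(1 + α₁ΔT) = L₂(1 + α₂ΔT) ⇒ ΔT = (L₂ − L₁)/(α₁L₁ − α₂L₂)
L₂ − L₁ = 1.8763 − 1.8704 = 5.90×10⁻³ m
α₁L₁ − α₂L₂ = 8.8×10⁻⁶×1.8704 − 8.92×10⁻⁷×1.8763 = 1.47858604×10⁻⁵ m/K
ΔT = 5.90×10⁻³ / 1.47858604×10⁻⁵ = 399.030 K
T = 22.4 + 399.030 = 421.430 °C

T = 421.4 °C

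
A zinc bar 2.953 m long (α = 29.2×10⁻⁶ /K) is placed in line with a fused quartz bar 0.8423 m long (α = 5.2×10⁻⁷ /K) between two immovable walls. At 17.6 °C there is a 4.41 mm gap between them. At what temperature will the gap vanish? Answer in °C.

α₁L₁ = 8.62276×10⁻⁵ m/K, α₂L₂ = 4.37996×10⁻⁷ m/K → total 8.6665596×10⁻⁵ m/K
ΔT = g/(α₁L₁+α₂L₂) = 4.41×10⁻³ / 8.6665596×10⁻⁵ = 50.885 K
T = 17.6 + 50.885 = 68.485 °C

T = 68.5 °C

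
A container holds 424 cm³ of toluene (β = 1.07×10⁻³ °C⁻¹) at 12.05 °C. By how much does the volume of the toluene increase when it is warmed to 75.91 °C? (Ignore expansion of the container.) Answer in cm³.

|ΔT| = |75.91 − 12.05| = 63.86 K
ΔV = βV₀ΔT = (1.07×10⁻³)(424)(63.86) = 29.0 cm³

ΔV = 29.0 cm³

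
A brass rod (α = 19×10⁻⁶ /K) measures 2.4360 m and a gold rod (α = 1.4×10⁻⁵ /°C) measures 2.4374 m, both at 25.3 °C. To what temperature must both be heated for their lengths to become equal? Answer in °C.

Equal length when α₁L₁ΔT − α₂L₂ΔT = L₂ − L₁ = 1.40×10⁻³ m
α₁L₁ = 4.6284×10⁻⁵, α₂L₂ = 3.41236×10⁻⁵ → Δ(αL) = 1.21604×10⁻⁵ m/K
ΔT = 1.40×10⁻³ / 1.21604×10⁻⁵ = 115.128 K, so T = 25.3 + 115.128 = 140.428 °C

T = 140.4 °C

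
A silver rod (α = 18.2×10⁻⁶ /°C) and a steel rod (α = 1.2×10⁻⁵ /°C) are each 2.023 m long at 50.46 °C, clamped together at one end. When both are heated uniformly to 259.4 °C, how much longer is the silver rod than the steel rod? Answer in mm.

ΔT = 208.94 K
silver: ΔL = 18.2×10⁻⁶ × 2.023 m × 208.94 = 7.6929×10⁻³ m = 7.6929 mm
steel: ΔL = 1.2×10⁻⁵ × 2.023 m × 208.94 = 5.0722×10⁻³ m = 5.0722 mm
difference = 7.6929 − 5.0722 = 2.6207 mm

2.62 mm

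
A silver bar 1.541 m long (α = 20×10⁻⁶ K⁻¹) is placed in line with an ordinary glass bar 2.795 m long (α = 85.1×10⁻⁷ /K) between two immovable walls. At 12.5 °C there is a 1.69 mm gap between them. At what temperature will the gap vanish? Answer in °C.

Gap closes when ΔL₁ + ΔL₂ = 1.69 mm = 1.69×10⁻³ m
(α₁L₁ + α₂L₂)ΔT = g
α₁L₁ + α₂L₂ = 20×10⁻⁶×1.541 + 85.1×10⁻⁷×2.795 = 5.460545×10⁻⁵ m/K
ΔT = 1.69×10⁻³ / 5.460545×10⁻⁵ = 30.949 K
T = 12.5 + 30.949 = 43.449 °C

T = 43.4 °C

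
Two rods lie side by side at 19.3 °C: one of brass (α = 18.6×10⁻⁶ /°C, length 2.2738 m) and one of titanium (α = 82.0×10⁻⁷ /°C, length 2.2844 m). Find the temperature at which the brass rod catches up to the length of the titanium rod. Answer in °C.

T = 469.2 °C

L₁(1 + α₁ΔT) = L₂(1 + α₂ΔT) ⇒ ΔT = (L₂ − L₁)/(α₁L₁ − α₂L₂)
L₂ − L₁ = 2.2844 − 2.2738 = 1.06×10⁻² m
α₁L₁ − α₂L₂ = 18.6×10⁻⁶×2.2738 − 82.0×10⁻⁷×2.2844 = 2.35606×10⁻⁵ m/K
ΔT = 1.06×10⁻² / 2.35606×10⁻⁵ = 449.904 K
T = 19.3 + 449.904 = 469.204 °C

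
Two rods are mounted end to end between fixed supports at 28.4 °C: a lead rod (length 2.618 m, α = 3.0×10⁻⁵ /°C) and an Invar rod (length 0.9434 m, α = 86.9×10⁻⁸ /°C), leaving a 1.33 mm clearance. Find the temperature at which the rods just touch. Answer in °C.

T = 45.2 °C

α₁L₁ = 7.854×10⁻⁵ m/K, α₂L₂ = 8.198146×10⁻⁷ m/K → total 7.93598146×10⁻⁵ m/K
ΔT = g/(α₁L₁+α₂L₂) = 1.33×10⁻³ / 7.93598146×10⁻⁵ = 16.759 K
T = 28.4 + 16.759 = 45.159 °C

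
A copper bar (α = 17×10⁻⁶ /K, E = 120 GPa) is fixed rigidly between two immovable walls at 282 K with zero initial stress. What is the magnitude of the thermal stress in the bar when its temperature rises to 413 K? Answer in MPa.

σ = 267 MPa

Fully constrained: the free strain ε = αΔT is blocked, so σ = Eε = EαΔT.
|ΔT| = 131 K
σ = 120×10⁹ × 17×10⁻⁶ × 131 = 2.67×10⁸ Pa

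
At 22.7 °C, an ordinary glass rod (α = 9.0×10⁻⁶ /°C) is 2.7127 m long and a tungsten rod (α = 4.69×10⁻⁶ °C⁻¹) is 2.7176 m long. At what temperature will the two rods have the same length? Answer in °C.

L₁(1 + α₁ΔT) = L₂(1 + α₂ΔT) ⇒ ΔT = (L₂ − L₁)/(α₁L₁ − α₂L₂)
L₂ − L₁ = 2.7176 − 2.7127 = 4.90×10⁻³ m
α₁L₁ − α₂L₂ = 9.0×10⁻⁶×2.7127 − 4.69×10⁻⁶×2.7176 = 1.1668756×10⁻⁵ m/K
ΔT = 4.90×10⁻³ / 1.1668756×10⁻⁵ = 419.925 K
T = 22.7 + 419.925 = 442.625 °C

T = 442.6 °C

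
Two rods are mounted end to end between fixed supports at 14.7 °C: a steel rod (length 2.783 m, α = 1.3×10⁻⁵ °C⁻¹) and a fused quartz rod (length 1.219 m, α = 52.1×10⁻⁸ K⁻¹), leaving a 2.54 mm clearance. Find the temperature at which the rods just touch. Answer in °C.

α₁L₁ = 3.6179×10⁻⁵ m/K, α₂L₂ = 6.35099×10⁻⁷ m/K → total 3.6814099×10⁻⁵ m/K
ΔT = g/(α₁L₁+α₂L₂) = 2.54×10⁻³ / 3.6814099×10⁻⁵ = 68.995 K
T = 14.7 + 68.995 = 83.695 °C

T = 83.7 °C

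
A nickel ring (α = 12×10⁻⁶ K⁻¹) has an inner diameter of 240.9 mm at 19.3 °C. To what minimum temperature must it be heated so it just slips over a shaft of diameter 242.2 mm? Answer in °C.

Required Δd = 242.2 − 240.9 = 1.3 mm
Δd = αd₀ΔT ⇒ ΔT = Δd/(αd₀) = 1.3 / (12×10⁻⁶ × 240.9) = 449.70 K
T_min = 19.3 + 449.70 = 469.00 °C

T = 469 °C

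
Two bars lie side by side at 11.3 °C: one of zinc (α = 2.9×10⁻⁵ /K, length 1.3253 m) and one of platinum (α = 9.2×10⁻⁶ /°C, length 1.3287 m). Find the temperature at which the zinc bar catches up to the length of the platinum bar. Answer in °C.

T = 141.0 °C

Equal length when α₁L₁ΔT − α₂L₂ΔT = L₂ − L₁ = 3.40×10⁻³ m
α₁L₁ = 3.84337×10⁻⁵, α₂L₂ = 1.222404×10⁻⁵ → Δ(αL) = 2.620966×10⁻⁵ m/K
ΔT = 3.40×10⁻³ / 2.620966×10⁻⁵ = 129.723 K, so T = 11.3 + 129.723 = 141.023 °C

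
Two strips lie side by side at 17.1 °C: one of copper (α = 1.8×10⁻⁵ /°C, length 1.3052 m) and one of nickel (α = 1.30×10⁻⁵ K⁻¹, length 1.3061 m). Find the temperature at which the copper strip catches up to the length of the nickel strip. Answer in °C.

T = 155.3 °C

L₁(1 + α₁ΔT) = L₂(1 + α₂ΔT) ⇒ ΔT = (L₂ − L₁)/(α₁L₁ − α₂L₂)
L₂ − L₁ = 1.3061 − 1.3052 = 9.00×10⁻⁴ m
α₁L₁ − α₂L₂ = 1.8×10⁻⁵×1.3052 − 1.30×10⁻⁵×1.3061 = 6.5143×10⁻⁶ m/K
ΔT = 9.00×10⁻⁴ / 6.5143×10⁻⁶ = 138.158 K
T = 17.1 + 138.158 = 155.258 °C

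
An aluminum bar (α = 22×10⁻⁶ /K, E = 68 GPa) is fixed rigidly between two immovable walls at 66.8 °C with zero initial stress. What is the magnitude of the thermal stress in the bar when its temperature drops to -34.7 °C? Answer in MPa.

Fully constrained: the free strain ε = αΔT is blocked, so σ = Eε = EαΔT.
|ΔT| = 101.5 K
σ = 68.0×10⁹ × 22×10⁻⁶ × 101.5 = 1.52×10⁸ Pa

σ = 152 MPa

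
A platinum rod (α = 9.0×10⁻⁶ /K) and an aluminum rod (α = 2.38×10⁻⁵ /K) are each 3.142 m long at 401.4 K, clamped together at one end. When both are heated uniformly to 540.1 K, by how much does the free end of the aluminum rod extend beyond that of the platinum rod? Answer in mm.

ΔT = 138.7 K
platinum: ΔL = 9.0×10⁻⁶ × 3.142 m × 138.7 = 3.9222×10⁻³ m = 3.9222 mm
aluminum: ΔL = 2.38×10⁻⁵ × 3.142 m × 138.7 = 1.0372×10⁻² m = 10.372 mm
difference = 10.372 − 3.9222 = 6.4498 mm

6.45 mm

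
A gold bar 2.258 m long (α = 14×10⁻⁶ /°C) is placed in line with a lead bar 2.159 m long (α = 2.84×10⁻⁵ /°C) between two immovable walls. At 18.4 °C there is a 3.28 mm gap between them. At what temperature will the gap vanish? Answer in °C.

α₁L₁ = 3.1612×10⁻⁵ m/K, α₂L₂ = 6.13156×10⁻⁵ m/K → total 9.29276×10⁻⁵ m/K
ΔT = g/(α₁L₁+α₂L₂) = 3.28×10⁻³ / 9.29276×10⁻⁵ = 35.296 K
T = 18.4 + 35.296 = 53.696 °C

T = 53.7 °C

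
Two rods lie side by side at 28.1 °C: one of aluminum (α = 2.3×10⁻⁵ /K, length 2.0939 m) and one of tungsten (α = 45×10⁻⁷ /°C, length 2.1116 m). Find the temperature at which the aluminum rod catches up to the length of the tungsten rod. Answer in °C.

L₁(1 + α₁ΔT) = L₂(1 + α₂ΔT) ⇒ ΔT = (L₂ − L₁)/(α₁L₁ − α₂L₂)
L₂ − L₁ = 2.1116 − 2.0939 = 1.77×10⁻² m
α₁L₁ − α₂L₂ = 2.3×10⁻⁵×2.0939 − 45×10⁻⁷×2.1116 = 3.86575×10⁻⁵ m/K
ΔT = 1.77×10⁻² / 3.86575×10⁻⁵ = 457.867 K
T = 28.1 + 457.867 = 485.967 °C

T = 486.0 °C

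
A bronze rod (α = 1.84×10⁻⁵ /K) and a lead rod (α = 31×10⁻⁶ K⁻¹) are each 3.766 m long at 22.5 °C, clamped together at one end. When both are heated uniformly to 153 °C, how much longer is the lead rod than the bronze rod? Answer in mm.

6.19 mm

ΔT = 130.5 K
bronze: ΔL = 1.84×10⁻⁵ × 3.766 m × 130.5 = 9.0429×10⁻³ m = 9.0429 mm
lead: ΔL = 31×10⁻⁶ × 3.766 m × 130.5 = 1.5235×10⁻² m = 15.235 mm
difference = 15.235 − 9.0429 = 6.1921 mm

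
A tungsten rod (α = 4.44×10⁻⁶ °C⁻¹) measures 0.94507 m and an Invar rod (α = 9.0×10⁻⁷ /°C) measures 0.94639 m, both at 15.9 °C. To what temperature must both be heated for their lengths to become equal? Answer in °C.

T = 410.6 °C

L₁(1 + α₁ΔT) = L₂(1 + α₂ΔT) ⇒ ΔT = (L₂ − L₁)/(α₁L₁ − α₂L₂)
L₂ − L₁ = 0.94639 − 0.94507 = 1.32×10⁻³ m
α₁L₁ − α₂L₂ = 4.44×10⁻⁶×0.94507 − 9.0×10⁻⁷×0.94639 = 3.3443598×10⁻⁶ m/K
ΔT = 1.32×10⁻³ / 3.3443598×10⁻⁶ = 394.694 K
T = 15.9 + 394.694 = 410.594 °C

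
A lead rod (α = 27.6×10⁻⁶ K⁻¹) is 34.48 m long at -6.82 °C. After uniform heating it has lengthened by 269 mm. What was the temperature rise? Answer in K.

ΔT = 283 K

ΔL = αL₀ΔT ⇒ ΔT = ΔL / (αL₀)
ΔT = 269×10⁻³ m / (27.6×10⁻⁶ × 34.48 m) = 282.67 K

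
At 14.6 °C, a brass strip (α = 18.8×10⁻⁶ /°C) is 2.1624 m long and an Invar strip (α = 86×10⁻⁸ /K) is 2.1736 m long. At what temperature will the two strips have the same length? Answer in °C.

T = 303.4 °C

Equal length when α₁L₁ΔT − α₂L₂ΔT = L₂ − L₁ = 1.12×10⁻² m
α₁L₁ = 4.065312×10⁻⁵, α₂L₂ = 1.869296×10⁻⁶ → Δ(αL) = 3.8783824×10⁻⁵ m/K
ΔT = 1.12×10⁻² / 3.8783824×10⁻⁵ = 288.780 K, so T = 14.6 + 288.780 = 303.380 °C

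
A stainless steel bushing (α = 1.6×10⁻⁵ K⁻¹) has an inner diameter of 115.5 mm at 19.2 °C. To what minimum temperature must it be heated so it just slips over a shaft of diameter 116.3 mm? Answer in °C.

T = 452 °C

Required Δd = 116.3 − 115.5 = 0.8 mm
Δd = αd₀ΔT ⇒ ΔT = Δd/(αd₀) = 0.8 / (1.6×10⁻⁵ × 115.5) = 432.90 K
T_min = 19.2 + 432.90 = 452.10 °C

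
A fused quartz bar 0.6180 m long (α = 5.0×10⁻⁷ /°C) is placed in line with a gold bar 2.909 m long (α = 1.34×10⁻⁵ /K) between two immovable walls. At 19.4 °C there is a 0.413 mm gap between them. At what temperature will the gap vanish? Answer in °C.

T = 29.9 °C

α₁L₁ = 3.090×10⁻⁷ m/K, α₂L₂ = 3.89806×10⁻⁵ m/K → total 3.92896×10⁻⁵ m/K
ΔT = g/(α₁L₁+α₂L₂) = 4.13×10⁻⁴ / 3.92896×10⁻⁵ = 10.512 K
T = 19.4 + 10.512 = 29.912 °C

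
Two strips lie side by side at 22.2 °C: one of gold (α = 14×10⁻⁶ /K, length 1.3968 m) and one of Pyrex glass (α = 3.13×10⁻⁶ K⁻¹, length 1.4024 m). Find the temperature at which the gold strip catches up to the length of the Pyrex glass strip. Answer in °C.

T = 391.5 °C

Equal length when α₁L₁ΔT − α₂L₂ΔT = L₂ − L₁ = 5.60×10⁻³ m
α₁L₁ = 1.95552×10⁻⁵, α₂L₂ = 4.389512×10⁻⁶ → Δ(αL) = 1.5165688×10⁻⁵ m/K
ΔT = 5.60×10⁻³ / 1.5165688×10⁻⁵ = 369.255 K, so T = 22.2 + 369.255 = 391.455 °C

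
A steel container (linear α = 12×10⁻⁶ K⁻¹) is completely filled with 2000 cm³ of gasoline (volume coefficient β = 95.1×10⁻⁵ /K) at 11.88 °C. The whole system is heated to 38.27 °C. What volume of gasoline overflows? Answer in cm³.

48.3 cm³

The container also expands: β_container ≈ 3α = 3.6×10⁻⁵ /K
Net overflow = V₀(β_liq − 3α_cont)ΔT
β − 3α = 9.51×10⁻⁴ − 3.6×10⁻⁵ = 9.15×10⁻⁴ /K; ΔT = 26.39 K
ΔV = 2000 × 9.15×10⁻⁴ × 26.39 = 48.3 cm³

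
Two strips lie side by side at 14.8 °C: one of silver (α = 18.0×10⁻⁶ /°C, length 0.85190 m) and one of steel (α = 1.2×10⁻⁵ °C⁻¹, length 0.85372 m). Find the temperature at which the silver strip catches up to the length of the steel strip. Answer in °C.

T = 372.4 °C

L₁(1 + α₁ΔT) = L₂(1 + α₂ΔT) ⇒ ΔT = (L₂ − L₁)/(α₁L₁ − α₂L₂)
L₂ − L₁ = 0.85372 − 0.85190 = 1.82×10⁻³ m
α₁L₁ − α₂L₂ = 18.0×10⁻⁶×0.85190 − 1.2×10⁻⁵×0.85372 = 5.08956×10⁻⁶ m/K
ΔT = 1.82×10⁻³ / 5.08956×10⁻⁶ = 357.595 K
T = 14.8 + 357.595 = 372.395 °C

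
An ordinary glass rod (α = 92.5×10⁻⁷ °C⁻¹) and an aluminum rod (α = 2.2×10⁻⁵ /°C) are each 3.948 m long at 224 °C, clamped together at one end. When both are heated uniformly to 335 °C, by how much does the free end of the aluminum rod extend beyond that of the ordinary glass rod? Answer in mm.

ΔT = 111 K
ordinary glass: ΔL = 92.5×10⁻⁷ × 3.948 m × 111 = 4.0536×10⁻³ m = 4.0536 mm
aluminum: ΔL = 2.2×10⁻⁵ × 3.948 m × 111 = 9.6410×10⁻³ m = 9.6410 mm
difference = 9.6410 − 4.0536 = 5.5874 mm

5.59 mm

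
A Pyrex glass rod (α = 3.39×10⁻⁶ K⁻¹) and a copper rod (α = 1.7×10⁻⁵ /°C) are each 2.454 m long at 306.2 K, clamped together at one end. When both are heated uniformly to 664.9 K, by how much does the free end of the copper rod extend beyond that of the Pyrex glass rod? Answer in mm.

12.0 mm

ΔT = 358.7 K
Pyrex glass: ΔL = 3.39×10⁻⁶ × 2.454 m × 358.7 = 2.9840×10⁻³ m = 2.9840 mm
copper: ΔL = 1.7×10⁻⁵ × 2.454 m × 358.7 = 1.4964×10⁻² m = 14.964 mm
difference = 14.964 − 2.9840 = 11.980 mm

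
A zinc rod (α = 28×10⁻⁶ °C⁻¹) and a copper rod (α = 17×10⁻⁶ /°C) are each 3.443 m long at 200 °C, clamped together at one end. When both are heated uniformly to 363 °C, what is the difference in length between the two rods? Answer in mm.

6.17 mm

ΔT = 163 K
zinc: ΔL = 28×10⁻⁶ × 3.443 m × 163 = 1.5714×10⁻² m = 15.714 mm
copper: ΔL = 17×10⁻⁶ × 3.443 m × 163 = 9.5406×10⁻³ m = 9.5406 mm
difference = 15.714 − 9.5406 = 6.1734 mm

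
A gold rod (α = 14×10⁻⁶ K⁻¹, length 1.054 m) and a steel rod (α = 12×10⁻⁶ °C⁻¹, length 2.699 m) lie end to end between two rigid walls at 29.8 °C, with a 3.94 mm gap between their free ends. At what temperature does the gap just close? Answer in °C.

α₁L₁ = 1.4756×10⁻⁵ m/K, α₂L₂ = 3.2388×10⁻⁵ m/K → total 4.7144×10⁻⁵ m/K
ΔT = g/(α₁L₁+α₂L₂) = 3.94×10⁻³ / 4.7144×10⁻⁵ = 83.57 K
T = 29.8 + 83.57 = 113.37 °C

T = 113 °C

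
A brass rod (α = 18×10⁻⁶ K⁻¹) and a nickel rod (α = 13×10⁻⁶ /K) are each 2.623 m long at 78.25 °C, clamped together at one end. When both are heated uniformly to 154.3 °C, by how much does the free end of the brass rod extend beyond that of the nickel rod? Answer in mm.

0.997 mm

ΔT = 76.05 K
brass: ΔL = 18×10⁻⁶ × 2.623 m × 76.05 = 3.5906×10⁻³ m = 3.5906 mm
nickel: ΔL = 13×10⁻⁶ × 2.623 m × 76.05 = 2.5932×10⁻³ m = 2.5932 mm
difference = 3.5906 − 2.5932 = 0.9974 mm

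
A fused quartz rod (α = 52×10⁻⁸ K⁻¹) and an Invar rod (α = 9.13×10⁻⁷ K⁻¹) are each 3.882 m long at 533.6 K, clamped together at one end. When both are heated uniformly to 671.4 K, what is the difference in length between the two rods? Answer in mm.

ΔT = 137.8 K
fused quartz: ΔL = 52×10⁻⁸ × 3.882 m × 137.8 = 2.7817×10⁻⁴ m = 0.27817 mm
Invar: ΔL = 9.13×10⁻⁷ × 3.882 m × 137.8 = 4.8840×10⁻⁴ m = 0.48840 mm
difference = 0.48840 − 0.27817 = 0.21023 mm

0.210 mm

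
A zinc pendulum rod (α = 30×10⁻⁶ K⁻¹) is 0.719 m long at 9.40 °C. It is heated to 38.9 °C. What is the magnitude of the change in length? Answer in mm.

ΔL = 0.636 mm

|ΔT| = |38.9 − 9.40| = 29.50 K
ΔL = αL₀ΔT = (30×10⁻⁶)(0.719)(29.50) = 6.36×10⁻⁴ m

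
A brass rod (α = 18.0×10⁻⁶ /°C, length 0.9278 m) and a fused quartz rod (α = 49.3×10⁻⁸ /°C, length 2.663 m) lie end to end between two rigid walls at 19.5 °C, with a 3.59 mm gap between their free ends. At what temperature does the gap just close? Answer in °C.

T = 219 °C

Gap closes when ΔL₁ + ΔL₂ = 3.59 mm = 3.59×10⁻³ m
(α₁L₁ + α₂L₂)ΔT = g
α₁L₁ + α₂L₂ = 18.0×10⁻⁶×0.9278 + 49.3×10⁻⁸×2.663 = 1.8013259×10⁻⁵ m/K
ΔT = 3.59×10⁻³ / 1.8013259×10⁻⁵ = 199.30 K
T = 19.5 + 199.30 = 218.80 °C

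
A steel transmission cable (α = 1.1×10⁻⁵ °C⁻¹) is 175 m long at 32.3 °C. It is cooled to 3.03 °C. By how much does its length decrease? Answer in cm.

|ΔT| = |3.03 − 32.3| = 29.27 K
ΔL = αL₀ΔT = (1.1×10⁻⁵)(175)(29.27) = 5.63×10⁻² m

ΔL = 5.63 cm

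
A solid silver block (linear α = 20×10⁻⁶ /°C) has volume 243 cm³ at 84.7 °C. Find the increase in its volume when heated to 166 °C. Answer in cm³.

ΔV = 1.19 cm³

Isotropic solid: β ≈ 3α = 6.0×10⁻⁵ /K; ΔT = 81.3 K
ΔV = 3αV₀ΔT = 3(20×10⁻⁶)(243)(81.3) = 1.19 cm³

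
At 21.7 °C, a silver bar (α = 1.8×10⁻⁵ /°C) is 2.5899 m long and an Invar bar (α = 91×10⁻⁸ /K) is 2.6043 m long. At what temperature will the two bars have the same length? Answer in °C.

L₁(1 + α₁ΔT) = L₂(1 + α₂ΔT) ⇒ ΔT = (L₂ − L₁)/(α₁L₁ − α₂L₂)
L₂ − L₁ = 2.6043 − 2.5899 = 1.44×10⁻² m
α₁L₁ − α₂L₂ = 1.8×10⁻⁵×2.5899 − 91×10⁻⁸×2.6043 = 4.4248287×10⁻⁵ m/K
ΔT = 1.44×10⁻² / 4.4248287×10⁻⁵ = 325.436 K
T = 21.7 + 325.436 = 347.136 °C

T = 347.1 °C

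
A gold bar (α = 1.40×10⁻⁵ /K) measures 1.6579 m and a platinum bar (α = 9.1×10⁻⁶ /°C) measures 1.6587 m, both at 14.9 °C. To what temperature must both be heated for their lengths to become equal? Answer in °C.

Equal length when α₁L₁ΔT − α₂L₂ΔT = L₂ − L₁ = 8.00×10⁻⁴ m
α₁L₁ = 2.32106×10⁻⁵, α₂L₂ = 1.509417×10⁻⁵ → Δ(αL) = 8.11643×10⁻⁶ m/K
ΔT = 8.00×10⁻⁴ / 8.11643×10⁻⁶ = 98.566 K, so T = 14.9 + 98.566 = 113.466 °C

T = 113.5 °C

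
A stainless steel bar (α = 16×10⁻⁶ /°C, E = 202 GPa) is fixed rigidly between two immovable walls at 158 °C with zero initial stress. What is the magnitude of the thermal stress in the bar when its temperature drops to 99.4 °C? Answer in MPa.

Fully constrained: the free strain ε = αΔT is blocked, so σ = Eε = EαΔT.
|ΔT| = 58.6 K
σ = 202×10⁹ × 16×10⁻⁶ × 58.6 = 1.89×10⁸ Pa

σ = 189 MPa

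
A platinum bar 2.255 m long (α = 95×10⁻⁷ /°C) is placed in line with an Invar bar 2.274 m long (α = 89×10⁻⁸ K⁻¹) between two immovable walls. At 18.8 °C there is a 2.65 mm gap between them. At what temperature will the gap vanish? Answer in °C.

T = 132 °C

α₁L₁ = 2.14225×10⁻⁵ m/K, α₂L₂ = 2.02386×10⁻⁶ m/K → total 2.344636×10⁻⁵ m/K
ΔT = g/(α₁L₁+α₂L₂) = 2.65×10⁻³ / 2.344636×10⁻⁵ = 113.02 K
T = 18.8 + 113.02 = 131.82 °C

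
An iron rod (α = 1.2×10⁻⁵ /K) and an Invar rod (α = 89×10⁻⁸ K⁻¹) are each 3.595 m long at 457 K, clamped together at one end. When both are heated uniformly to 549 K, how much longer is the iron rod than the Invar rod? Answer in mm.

ΔT = 92 K
iron: ΔL = 1.2×10⁻⁵ × 3.595 m × 92 = 3.9689×10⁻³ m = 3.9689 mm
Invar: ΔL = 89×10⁻⁸ × 3.595 m × 92 = 2.9436×10⁻⁴ m = 0.29436 mm
difference = 3.9689 − 0.29436 = 3.67454 mm

3.67 mm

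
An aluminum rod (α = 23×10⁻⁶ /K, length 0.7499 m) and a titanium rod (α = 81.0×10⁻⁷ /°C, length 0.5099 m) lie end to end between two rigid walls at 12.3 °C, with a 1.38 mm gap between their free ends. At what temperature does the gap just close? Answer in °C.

α₁L₁ = 1.72477×10⁻⁵ m/K, α₂L₂ = 4.13019×10⁻⁶ m/K → total 2.137789×10⁻⁵ m/K
ΔT = g/(α₁L₁+α₂L₂) = 1.38×10⁻³ / 2.137789×10⁻⁵ = 64.553 K
T = 12.3 + 64.553 = 76.853 °C

T = 76.9 °C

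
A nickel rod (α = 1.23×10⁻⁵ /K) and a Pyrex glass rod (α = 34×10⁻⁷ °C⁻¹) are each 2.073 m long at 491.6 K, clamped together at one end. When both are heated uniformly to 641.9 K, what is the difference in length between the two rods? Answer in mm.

ΔT = 150.3 K
nickel: ΔL = 1.23×10⁻⁵ × 2.073 m × 150.3 = 3.8323×10⁻³ m = 3.8323 mm
Pyrex glass: ΔL = 34×10⁻⁷ × 2.073 m × 150.3 = 1.0593×10⁻³ m = 1.0593 mm
difference = 3.8323 − 1.0593 = 2.7730 mm

2.77 mm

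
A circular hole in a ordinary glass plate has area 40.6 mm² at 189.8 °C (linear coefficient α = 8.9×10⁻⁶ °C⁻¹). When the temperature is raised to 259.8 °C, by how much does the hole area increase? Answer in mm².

ΔA = 0.0506 mm²

Area coefficient ≈ 2α; |ΔT| = 70.0 K
ΔA = 2αA₀ΔT = 2(8.9×10⁻⁶)(40.6)(70.0) = 0.0506 mm²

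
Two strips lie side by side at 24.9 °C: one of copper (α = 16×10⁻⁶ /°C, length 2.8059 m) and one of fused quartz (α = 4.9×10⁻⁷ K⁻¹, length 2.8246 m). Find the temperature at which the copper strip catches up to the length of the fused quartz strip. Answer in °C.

T = 454.7 °C

L₁(1 + α₁ΔT) = L₂(1 + α₂ΔT) ⇒ ΔT = (L₂ − L₁)/(α₁L₁ − α₂L₂)
L₂ − L₁ = 2.8246 − 2.8059 = 1.87×10⁻² m
α₁L₁ − α₂L₂ = 16×10⁻⁶×2.8059 − 4.9×10⁻⁷×2.8246 = 4.3510346×10⁻⁵ m/K
ΔT = 1.87×10⁻² / 4.3510346×10⁻⁵ = 429.783 K
T = 24.9 + 429.783 = 454.683 °C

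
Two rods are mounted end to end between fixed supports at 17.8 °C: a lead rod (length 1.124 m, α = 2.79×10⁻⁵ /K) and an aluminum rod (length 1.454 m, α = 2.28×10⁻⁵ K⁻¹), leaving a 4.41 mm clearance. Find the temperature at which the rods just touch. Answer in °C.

α₁L₁ = 3.13596×10⁻⁵ m/K, α₂L₂ = 3.31512×10⁻⁵ m/K → total 6.45108×10⁻⁵ m/K
ΔT = g/(α₁L₁+α₂L₂) = 4.41×10⁻³ / 6.45108×10⁻⁵ = 68.361 K
T = 17.8 + 68.361 = 86.161 °C

T = 86.2 °C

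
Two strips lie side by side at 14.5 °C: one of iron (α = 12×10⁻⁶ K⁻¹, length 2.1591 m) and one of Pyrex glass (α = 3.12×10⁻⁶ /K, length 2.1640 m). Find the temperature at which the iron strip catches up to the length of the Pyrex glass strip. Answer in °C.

Equal length when α₁L₁ΔT − α₂L₂ΔT = L₂ − L₁ = 4.90×10⁻³ m
α₁L₁ = 2.59092×10⁻⁵, α₂L₂ = 6.75168×10⁻⁶ → Δ(αL) = 1.915752×10⁻⁵ m/K
ΔT = 4.90×10⁻³ / 1.915752×10⁻⁵ = 255.774 K, so T = 14.5 + 255.774 = 270.274 °C

T = 270.3 °C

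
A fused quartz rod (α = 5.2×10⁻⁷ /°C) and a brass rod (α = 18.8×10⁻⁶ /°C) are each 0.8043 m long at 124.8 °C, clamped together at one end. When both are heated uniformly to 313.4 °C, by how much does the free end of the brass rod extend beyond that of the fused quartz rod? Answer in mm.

2.77 mm

ΔT = 188.6 K
fused quartz: ΔL = 5.2×10⁻⁷ × 0.8043 m × 188.6 = 7.8879×10⁻⁵ m = 0.078879 mm
brass: ΔL = 18.8×10⁻⁶ × 0.8043 m × 188.6 = 2.8518×10⁻³ m = 2.8518 mm
difference = 2.8518 − 0.078879 = 2.772921 mm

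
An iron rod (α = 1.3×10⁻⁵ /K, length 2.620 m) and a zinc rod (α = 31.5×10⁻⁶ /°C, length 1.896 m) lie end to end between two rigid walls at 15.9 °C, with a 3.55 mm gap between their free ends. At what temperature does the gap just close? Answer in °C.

T = 53.8 °C

Gap closes when ΔL₁ + ΔL₂ = 3.55 mm = 3.55×10⁻³ m
(α₁L₁ + α₂L₂)ΔT = g
α₁L₁ + α₂L₂ = 1.3×10⁻⁵×2.620 + 31.5×10⁻⁶×1.896 = 9.3784×10⁻⁵ m/K
ΔT = 3.55×10⁻³ / 9.3784×10⁻⁵ = 37.853 K
T = 15.9 + 37.853 = 53.753 °C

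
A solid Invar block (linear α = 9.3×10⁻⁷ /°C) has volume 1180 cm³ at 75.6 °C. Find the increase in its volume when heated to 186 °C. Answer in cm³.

Isotropic solid: β ≈ 3α = 2.8×10⁻⁶ /K; ΔT = 110.4 K
ΔV = 3αV₀ΔT = 3(9.3×10⁻⁷)(1180)(110.4) = 0.363 cm³

ΔV = 0.363 cm³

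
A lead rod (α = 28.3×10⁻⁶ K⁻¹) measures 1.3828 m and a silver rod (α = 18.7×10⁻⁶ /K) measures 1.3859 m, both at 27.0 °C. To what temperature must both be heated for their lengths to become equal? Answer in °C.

Equal length when α₁L₁ΔT − α₂L₂ΔT = L₂ − L₁ = 3.10×10⁻³ m
α₁L₁ = 3.913324×10⁻⁵, α₂L₂ = 2.591633×10⁻⁵ → Δ(αL) = 1.321691×10⁻⁵ m/K
ΔT = 3.10×10⁻³ / 1.321691×10⁻⁵ = 234.548 K, so T = 27.0 + 234.548 = 261.548 °C

T = 261.5 °C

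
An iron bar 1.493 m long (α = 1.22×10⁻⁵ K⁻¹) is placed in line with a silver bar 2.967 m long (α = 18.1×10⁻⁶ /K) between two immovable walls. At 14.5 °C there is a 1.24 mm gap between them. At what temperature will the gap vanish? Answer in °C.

α₁L₁ = 1.82146×10⁻⁵ m/K, α₂L₂ = 5.37027×10⁻⁵ m/K → total 7.19173×10⁻⁵ m/K
ΔT = g/(α₁L₁+α₂L₂) = 1.24×10⁻³ / 7.19173×10⁻⁵ = 17.242 K
T = 14.5 + 17.242 = 31.742 °C

T = 31.7 °C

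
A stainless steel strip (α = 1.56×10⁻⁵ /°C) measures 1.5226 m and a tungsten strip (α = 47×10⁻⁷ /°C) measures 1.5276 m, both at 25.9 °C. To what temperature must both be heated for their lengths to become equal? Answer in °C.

Equal length when α₁L₁ΔT − α₂L₂ΔT = L₂ − L₁ = 5.00×10⁻³ m
α₁L₁ = 2.375256×10⁻⁵, α₂L₂ = 7.17972×10⁻⁶ → Δ(αL) = 1.657284×10⁻⁵ m/K
ΔT = 5.00×10⁻³ / 1.657284×10⁻⁵ = 301.698 K, so T = 25.9 + 301.698 = 327.598 °C

T = 327.6 °C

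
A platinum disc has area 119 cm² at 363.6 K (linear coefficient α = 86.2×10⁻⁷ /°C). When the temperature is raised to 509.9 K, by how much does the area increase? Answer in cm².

ΔA = 0.300 cm²

Area coefficient ≈ 2α; |ΔT| = 146.3 K
ΔA = 2αA₀ΔT = 2(86.2×10⁻⁷)(119)(146.3) = 0.300 cm²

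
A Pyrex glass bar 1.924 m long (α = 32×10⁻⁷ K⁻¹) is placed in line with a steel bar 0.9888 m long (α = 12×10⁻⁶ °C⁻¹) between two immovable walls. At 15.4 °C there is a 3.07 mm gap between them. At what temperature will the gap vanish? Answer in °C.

T = 186 °C

α₁L₁ = 6.1568×10⁻⁶ m/K, α₂L₂ = 1.18656×10⁻⁵ m/K → total 1.80224×10⁻⁵ m/K
ΔT = g/(α₁L₁+α₂L₂) = 3.07×10⁻³ / 1.80224×10⁻⁵ = 170.34 K
T = 15.4 + 170.34 = 185.74 °C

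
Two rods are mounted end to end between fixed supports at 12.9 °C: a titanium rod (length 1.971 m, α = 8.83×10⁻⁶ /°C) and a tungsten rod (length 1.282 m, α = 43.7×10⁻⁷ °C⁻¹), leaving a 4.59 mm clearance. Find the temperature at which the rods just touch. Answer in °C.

α₁L₁ = 1.740393×10⁻⁵ m/K, α₂L₂ = 5.60234×10⁻⁶ m/K → total 2.300627×10⁻⁵ m/K
ΔT = g/(α₁L₁+α₂L₂) = 4.59×10⁻³ / 2.300627×10⁻⁵ = 199.51 K
T = 12.9 + 199.51 = 212.41 °C

T = 212 °C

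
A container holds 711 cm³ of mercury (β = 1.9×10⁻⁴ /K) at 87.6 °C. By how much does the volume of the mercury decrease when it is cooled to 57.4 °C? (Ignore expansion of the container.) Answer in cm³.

ΔV = 4.08 cm³

|ΔT| = |57.4 − 87.6| = 30.2 K
ΔV = βV₀ΔT = (1.9×10⁻⁴)(711)(30.2) = 4.08 cm³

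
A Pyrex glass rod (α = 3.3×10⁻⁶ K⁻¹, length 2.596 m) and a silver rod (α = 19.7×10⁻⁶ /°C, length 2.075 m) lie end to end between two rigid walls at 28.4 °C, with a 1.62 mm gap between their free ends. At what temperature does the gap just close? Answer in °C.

T = 61.2 °C

Gap closes when ΔL₁ + ΔL₂ = 1.62 mm = 1.62×10⁻³ m
(α₁L₁ + α₂L₂)ΔT = g
α₁L₁ + α₂L₂ = 3.3×10⁻⁶×2.596 + 19.7×10⁻⁶×2.075 = 4.94443×10⁻⁵ m/K
ΔT = 1.62×10⁻³ / 4.94443×10⁻⁵ = 32.764 K
T = 28.4 + 32.764 = 61.164 °C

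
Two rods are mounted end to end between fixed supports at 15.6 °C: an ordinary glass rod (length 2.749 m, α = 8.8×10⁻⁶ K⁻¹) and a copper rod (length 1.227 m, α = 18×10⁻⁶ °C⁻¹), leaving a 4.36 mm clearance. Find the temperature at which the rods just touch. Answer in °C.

T = 110 °C

Gap closes when ΔL₁ + ΔL₂ = 4.36 mm = 4.36×10⁻³ m
(α₁L₁ + α₂L₂)ΔT = g
α₁L₁ + α₂L₂ = 8.8×10⁻⁶×2.749 + 18×10⁻⁶×1.227 = 4.62772×10⁻⁵ m/K
ΔT = 4.36×10⁻³ / 4.62772×10⁻⁵ = 94.21 K
T = 15.6 + 94.21 = 109.81 °C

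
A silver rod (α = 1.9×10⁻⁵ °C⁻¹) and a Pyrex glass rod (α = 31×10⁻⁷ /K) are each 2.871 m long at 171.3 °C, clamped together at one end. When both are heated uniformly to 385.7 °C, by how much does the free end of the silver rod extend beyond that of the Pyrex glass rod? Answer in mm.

9.79 mm

ΔT = 214.4 K
silver: ΔL = 1.9×10⁻⁵ × 2.871 m × 214.4 = 1.1695×10⁻² m = 11.695 mm
Pyrex glass: ΔL = 31×10⁻⁷ × 2.871 m × 214.4 = 1.9082×10⁻³ m = 1.9082 mm
difference = 11.695 − 1.9082 = 9.7868 mm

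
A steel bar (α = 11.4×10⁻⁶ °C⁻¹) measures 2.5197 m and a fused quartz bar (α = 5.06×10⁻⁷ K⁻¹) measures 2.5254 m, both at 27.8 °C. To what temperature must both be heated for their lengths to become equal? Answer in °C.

T = 235.5 °C

Equal length when α₁L₁ΔT − α₂L₂ΔT = L₂ − L₁ = 5.70×10⁻³ m
α₁L₁ = 2.872458×10⁻⁵, α₂L₂ = 1.2778524×10⁻⁶ → Δ(αL) = 2.74467276×10⁻⁵ m/K
ΔT = 5.70×10⁻³ / 2.74467276×10⁻⁵ = 207.675 K, so T = 27.8 + 207.675 = 235.475 °C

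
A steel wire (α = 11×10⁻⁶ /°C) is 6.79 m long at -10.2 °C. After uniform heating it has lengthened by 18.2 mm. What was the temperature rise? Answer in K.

ΔL = αL₀ΔT ⇒ ΔT = ΔL / (αL₀)
ΔT = 18.2×10⁻³ m / (11×10⁻⁶ × 6.79 m) = 243.67 K

ΔT = 244 K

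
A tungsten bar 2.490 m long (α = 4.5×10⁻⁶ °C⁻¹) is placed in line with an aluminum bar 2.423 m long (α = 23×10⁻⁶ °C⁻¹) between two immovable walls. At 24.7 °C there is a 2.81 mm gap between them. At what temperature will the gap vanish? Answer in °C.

T = 66.7 °C

Gap closes when ΔL₁ + ΔL₂ = 2.81 mm = 2.81×10⁻³ m
(α₁L₁ + α₂L₂)ΔT = g
α₁L₁ + α₂L₂ = 4.5×10⁻⁶×2.490 + 23×10⁻⁶×2.423 = 6.6934×10⁻⁵ m/K
ΔT = 2.81×10⁻³ / 6.6934×10⁻⁵ = 41.982 K
T = 24.7 + 41.982 = 66.682 °C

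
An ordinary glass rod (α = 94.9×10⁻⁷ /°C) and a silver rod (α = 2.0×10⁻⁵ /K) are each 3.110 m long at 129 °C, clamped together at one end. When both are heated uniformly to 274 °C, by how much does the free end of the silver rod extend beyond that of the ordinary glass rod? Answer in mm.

ΔT = 145 K
ordinary glass: ΔL = 94.9×10⁻⁷ × 3.110 m × 145 = 4.2795×10⁻³ m = 4.2795 mm
silver: ΔL = 2.0×10⁻⁵ × 3.110 m × 145 = 9.0190×10⁻³ m = 9.0190 mm
difference = 9.0190 − 4.2795 = 4.7395 mm

4.74 mm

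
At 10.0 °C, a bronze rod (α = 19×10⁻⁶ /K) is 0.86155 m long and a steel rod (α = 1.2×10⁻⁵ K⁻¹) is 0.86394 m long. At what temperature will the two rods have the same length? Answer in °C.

T = 408.2 °C

Equal length when α₁L₁ΔT − α₂L₂ΔT = L₂ − L₁ = 2.39×10⁻³ m
α₁L₁ = 1.636945×10⁻⁵, α₂L₂ = 1.036728×10⁻⁵ → Δ(αL) = 6.00217×10⁻⁶ m/K
ΔT = 2.39×10⁻³ / 6.00217×10⁻⁶ = 398.189 K, so T = 10.0 + 398.189 = 408.189 °C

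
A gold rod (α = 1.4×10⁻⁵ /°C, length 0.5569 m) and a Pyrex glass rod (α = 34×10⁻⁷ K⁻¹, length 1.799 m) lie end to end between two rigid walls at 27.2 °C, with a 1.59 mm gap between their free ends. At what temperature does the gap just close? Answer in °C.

T = 141 °C

α₁L₁ = 7.7966×10⁻⁶ m/K, α₂L₂ = 6.1166×10⁻⁶ m/K → total 1.39132×10⁻⁵ m/K
ΔT = g/(α₁L₁+α₂L₂) = 1.59×10⁻³ / 1.39132×10⁻⁵ = 114.28 K
T = 27.2 + 114.28 = 141.48 °C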